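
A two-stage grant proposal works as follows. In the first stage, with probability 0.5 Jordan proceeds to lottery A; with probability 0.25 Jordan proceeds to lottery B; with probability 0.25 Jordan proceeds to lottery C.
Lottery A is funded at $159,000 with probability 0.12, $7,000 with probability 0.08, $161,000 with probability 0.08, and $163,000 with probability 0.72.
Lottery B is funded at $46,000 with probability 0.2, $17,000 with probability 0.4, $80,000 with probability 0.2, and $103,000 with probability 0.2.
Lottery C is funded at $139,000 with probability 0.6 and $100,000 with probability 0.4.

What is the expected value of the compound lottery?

$118,940

EV(A) = 0.12 × 159000 + 0.08 × 7000 + 0.08 × 161000 + 0.72 × 163000 = 19080 + 560 + 12880 + 117360 = 149880
EV(B) = 0.2 × 46000 + 0.4 × 17000 + 0.2 × 80000 + 0.2 × 103000 = 9200 + 6800 + 16000 + 20600 = 52600
EV(C) = 0.6 × 139000 + 0.4 × 100000 = 83400 + 40000 = 123400
Overall = 0.5 × 149880 + 0.25 × 52600 + 0.25 × 123400 = 74940 + 13150 + 30850 = 118940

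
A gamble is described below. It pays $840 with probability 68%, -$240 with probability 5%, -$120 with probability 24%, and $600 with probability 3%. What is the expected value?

$548.40

EV = 0.68 × 840 + 0.05 × (-240) + 0.24 × (-120) + 0.03 × 600 = 571.2 − 12 − 28.8 + 18 = 548.4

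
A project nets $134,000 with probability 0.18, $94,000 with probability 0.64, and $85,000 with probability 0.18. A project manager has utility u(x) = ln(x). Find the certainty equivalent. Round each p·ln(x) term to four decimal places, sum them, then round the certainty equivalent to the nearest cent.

E[u] = 0.18·ln(134000) + 0.64·ln(94000) + 0.18·ln(85000) = 2.1250 + 7.3287 + 2.0431 = 11.4968
CE = e^11.4968 ≈ 98400.39

$98,400.39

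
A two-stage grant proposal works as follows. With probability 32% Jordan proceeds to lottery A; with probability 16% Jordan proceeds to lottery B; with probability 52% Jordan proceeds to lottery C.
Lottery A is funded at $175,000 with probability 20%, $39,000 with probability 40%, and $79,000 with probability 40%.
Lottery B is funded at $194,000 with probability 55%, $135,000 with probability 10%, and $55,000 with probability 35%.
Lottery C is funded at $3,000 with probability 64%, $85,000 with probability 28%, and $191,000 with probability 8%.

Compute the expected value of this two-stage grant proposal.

EV(A) = 0.2 × 175000 + 0.4 × 39000 + 0.4 × 79000 = 35000 + 15600 + 31600 = 82200
EV(B) = 0.55 × 194000 + 0.1 × 135000 + 0.35 × 55000 = 106700 + 13500 + 19250 = 139450
EV(C) = 0.64 × 3000 + 0.28 × 85000 + 0.08 × 191000 = 1920 + 23800 + 15280 = 41000
Overall = 0.32 × 82200 + 0.16 × 139450 + 0.52 × 41000 = 26304 + 22312 + 21320 = 69936

$69,936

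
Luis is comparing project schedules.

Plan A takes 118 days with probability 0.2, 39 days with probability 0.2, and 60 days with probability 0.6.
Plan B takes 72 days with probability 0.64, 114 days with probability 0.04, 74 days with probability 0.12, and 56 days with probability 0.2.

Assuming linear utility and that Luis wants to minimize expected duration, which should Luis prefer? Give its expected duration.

Plan A = 0.2 × 118 + 0.2 × 39 + 0.6 × 60 = 23.6 + 7.8 + 36 = 67.4
Plan B = 0.64 × 72 + 0.04 × 114 + 0.12 × 74 + 0.2 × 56 = 46.08 + 4.56 + 8.88 + 11.2 = 70.72

Plan A (67.4 days)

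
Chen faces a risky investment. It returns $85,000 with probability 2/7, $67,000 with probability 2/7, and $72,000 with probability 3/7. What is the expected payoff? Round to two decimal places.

EV = 2/7 × 85000 + 2/7 × 67000 + 3/7 × 72000 = 24285.7143 + 19142.8571 + 30857.1429 = 74285.7143

$74,285.71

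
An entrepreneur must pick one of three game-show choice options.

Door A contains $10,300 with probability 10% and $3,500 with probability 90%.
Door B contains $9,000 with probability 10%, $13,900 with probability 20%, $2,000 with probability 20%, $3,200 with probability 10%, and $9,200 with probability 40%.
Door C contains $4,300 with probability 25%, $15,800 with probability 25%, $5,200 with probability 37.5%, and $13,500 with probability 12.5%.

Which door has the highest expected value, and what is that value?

Door A = 0.1 × 10300 + 0.9 × 3500 = 1030 + 3150 = 4180
Door B = 0.1 × 9000 + 0.2 × 13900 + 0.2 × 2000 + 0.1 × 3200 + 0.4 × 9200 = 900 + 2780 + 400 + 320 + 3680 = 8080
Door C = 0.25 × 4300 + 0.25 × 15800 + 0.375 × 5200 + 0.125 × 13500 = 1075 + 3950 + 1950 + 1687.5 = 8662.5

Door C ($8,662.50)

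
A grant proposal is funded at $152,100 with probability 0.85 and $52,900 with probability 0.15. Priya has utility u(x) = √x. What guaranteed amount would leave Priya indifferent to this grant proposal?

E[u] = 0.85·√152100 + 0.15·√52900 = 0.85·390 + 0.15·230 = 366
CE = (366)² = 133956

$133,956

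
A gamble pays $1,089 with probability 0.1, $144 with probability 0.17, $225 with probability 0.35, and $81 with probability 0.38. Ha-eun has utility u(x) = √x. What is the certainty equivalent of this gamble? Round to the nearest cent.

E[u] = 0.1·√1089 + 0.17·√144 + 0.35·√225 + 0.38·√81 = 0.1·33 + 0.17·12 + 0.35·15 + 0.38·9 = 14.01
CE = (14.01)² = 196.2801

$196.28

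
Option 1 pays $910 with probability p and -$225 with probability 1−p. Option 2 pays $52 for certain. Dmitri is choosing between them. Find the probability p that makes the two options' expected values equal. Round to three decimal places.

p·910 + (1−p)·(-225) = 52
1135p − 225 = 52
p = (52 + 225) / 1135

p = 0.244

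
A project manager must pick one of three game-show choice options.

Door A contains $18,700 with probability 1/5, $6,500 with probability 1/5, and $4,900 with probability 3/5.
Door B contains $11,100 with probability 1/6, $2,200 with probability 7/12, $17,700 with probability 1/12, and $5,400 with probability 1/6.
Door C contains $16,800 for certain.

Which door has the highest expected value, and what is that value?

Door C ($16,800)

Door A = 1/5 × 18700 + 1/5 × 6500 + 3/5 × 4900 = 3740 + 1300 + 2940 = 7980
Door B = 1/6 × 11100 + 7/12 × 2200 + 1/12 × 17700 + 1/6 × 5400 = 1850 + 1283.3333 + 1475 + 900 = 5508.3333
Door C: 16800 (certain)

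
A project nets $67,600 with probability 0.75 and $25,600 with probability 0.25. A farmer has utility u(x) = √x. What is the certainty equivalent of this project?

E[u] = 0.75·√67600 + 0.25·√25600 = 0.75·260 + 0.25·160 = 235
CE = (235)² = 55225

$55,225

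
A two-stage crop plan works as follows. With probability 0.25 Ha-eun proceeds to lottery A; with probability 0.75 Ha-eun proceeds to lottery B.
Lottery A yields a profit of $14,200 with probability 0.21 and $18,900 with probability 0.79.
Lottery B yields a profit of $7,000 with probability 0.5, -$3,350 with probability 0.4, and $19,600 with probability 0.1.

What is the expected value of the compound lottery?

$7,568.25

EV(A) = 0.21 × 14200 + 0.79 × 18900 = 2982 + 14931 = 17913
EV(B) = 0.5 × 7000 + 0.4 × (-3350) + 0.1 × 19600 = 3500 − 1340 + 1960 = 4120
Overall = 0.25 × 17913 + 0.75 × 4120 = 4478.25 + 3090 = 7568.25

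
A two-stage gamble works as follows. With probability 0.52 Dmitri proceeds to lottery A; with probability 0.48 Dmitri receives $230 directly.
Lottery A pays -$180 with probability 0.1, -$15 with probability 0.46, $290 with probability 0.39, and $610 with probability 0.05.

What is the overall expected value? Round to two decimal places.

EV(A) = 0.1 × (-180) + 0.46 × (-15) + 0.39 × 290 + 0.05 × 610 = -18 − 6.9 + 113.1 + 30.5 = 118.7
Branch B: 230 (certain)
Overall = 0.52 × 118.7 + 0.48 × 230 = 61.724 + 110.4 = 172.124

$172.12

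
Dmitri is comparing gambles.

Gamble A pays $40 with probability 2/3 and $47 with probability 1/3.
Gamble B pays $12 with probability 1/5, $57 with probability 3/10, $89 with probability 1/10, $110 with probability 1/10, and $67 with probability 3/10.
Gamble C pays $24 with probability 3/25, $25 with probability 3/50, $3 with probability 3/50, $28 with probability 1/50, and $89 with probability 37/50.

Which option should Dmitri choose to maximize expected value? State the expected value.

Gamble A = 2/3 × 40 + 1/3 × 47 = 26.6667 + 15.6667 = 42.3333
Gamble B = 1/5 × 12 + 3/10 × 57 + 1/10 × 89 + 1/10 × 110 + 3/10 × 67 = 2.4 + 17.1 + 8.9 + 11 + 20.1 = 59.5
Gamble C = 3/25 × 24 + 3/50 × 25 + 3/50 × 3 + 1/50 × 28 + 37/50 × 89 = 2.88 + 1.5 + 0.18 + 0.56 + 65.86 = 70.98

Gamble C ($70.98)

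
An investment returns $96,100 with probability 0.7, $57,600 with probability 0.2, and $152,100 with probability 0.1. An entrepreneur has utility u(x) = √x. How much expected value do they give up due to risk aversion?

$1,584

E[u] = 0.7·√96100 + 0.2·√57600 + 0.1·√152100 = 0.7·310 + 0.2·240 + 0.1·390 = 304
CE = (304)² = 92416
Risk premium = EV − CE = 94000 − 92416 = 1584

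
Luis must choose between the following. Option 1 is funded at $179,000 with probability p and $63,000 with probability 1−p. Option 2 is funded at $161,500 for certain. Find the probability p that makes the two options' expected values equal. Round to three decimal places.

p·179000 + (1−p)·63000 = 161500
116000p + 63000 = 161500
p = (161500 − 63000) / 116000

p = 0.849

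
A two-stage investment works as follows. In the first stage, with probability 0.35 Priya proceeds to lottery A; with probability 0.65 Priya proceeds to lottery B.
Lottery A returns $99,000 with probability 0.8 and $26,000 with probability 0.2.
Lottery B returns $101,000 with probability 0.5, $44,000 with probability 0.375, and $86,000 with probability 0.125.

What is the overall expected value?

EV(A) = 0.8 × 99000 + 0.2 × 26000 = 79200 + 5200 = 84400
EV(B) = 0.5 × 101000 + 0.375 × 44000 + 0.125 × 86000 = 50500 + 16500 + 10750 = 77750
Overall = 0.35 × 84400 + 0.65 × 77750 = 29540 + 50537.5 = 80077.5

$80,077.50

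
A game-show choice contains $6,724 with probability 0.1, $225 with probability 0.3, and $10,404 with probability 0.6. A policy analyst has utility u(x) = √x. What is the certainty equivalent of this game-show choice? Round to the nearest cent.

E[u] = 0.1·√6724 + 0.3·√225 + 0.6·√10404 = 0.1·82 + 0.3·15 + 0.6·102 = 73.9
CE = (73.9)² = 5461.21

$5,461.21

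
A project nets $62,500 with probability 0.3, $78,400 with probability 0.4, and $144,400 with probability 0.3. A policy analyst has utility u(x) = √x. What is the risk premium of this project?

E[u] = 0.3·√62500 + 0.4·√78400 + 0.3·√144400 = 0.3·250 + 0.4·280 + 0.3·380 = 301
CE = (301)² = 90601
Risk premium = EV − CE = 93430 − 90601 = 2829

$2,829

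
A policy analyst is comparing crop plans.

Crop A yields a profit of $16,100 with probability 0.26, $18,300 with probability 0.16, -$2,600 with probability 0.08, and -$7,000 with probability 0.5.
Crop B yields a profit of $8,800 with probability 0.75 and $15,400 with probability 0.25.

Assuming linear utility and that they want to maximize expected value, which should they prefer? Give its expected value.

Crop A = 0.26 × 16100 + 0.16 × 18300 + 0.08 × (-2600) + 0.5 × (-7000) = 4186 + 2928 − 208 − 3500 = 3406
Crop B = 0.75 × 8800 + 0.25 × 15400 = 6600 + 3850 = 10450

Crop B ($10,450)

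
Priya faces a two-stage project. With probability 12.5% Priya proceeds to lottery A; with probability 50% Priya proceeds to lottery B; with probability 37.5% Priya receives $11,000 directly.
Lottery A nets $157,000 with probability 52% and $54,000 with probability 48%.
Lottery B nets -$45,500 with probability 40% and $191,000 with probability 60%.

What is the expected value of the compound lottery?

EV(A) = 0.52 × 157000 + 0.48 × 54000 = 81640 + 25920 = 107560
EV(B) = 0.4 × (-45500) + 0.6 × 191000 = -18200 + 114600 = 96400
Branch C: 11000 (certain)
Overall = 0.125 × 107560 + 0.5 × 96400 + 0.375 × 11000 = 13445 + 48200 + 4125 = 65770

$65,770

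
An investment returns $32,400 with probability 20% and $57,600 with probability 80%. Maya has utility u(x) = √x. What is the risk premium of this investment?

E[u] = 0.2·√32400 + 0.8·√57600 = 0.2·180 + 0.8·240 = 228
CE = (228)² = 51984
Risk premium = EV − CE = 52560 − 51984 = 576

$576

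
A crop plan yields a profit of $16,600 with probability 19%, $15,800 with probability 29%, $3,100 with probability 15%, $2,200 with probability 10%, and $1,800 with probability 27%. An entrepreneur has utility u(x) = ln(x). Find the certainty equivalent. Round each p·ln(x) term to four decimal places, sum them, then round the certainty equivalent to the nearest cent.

$5,706.15

E[u] = 0.19·ln(16600) + 0.29·ln(15800) + 0.15·ln(3100) + 0.1·ln(2200) + 0.27·ln(1800) = 1.8463 + 2.8037 + 1.2059 + 0.7696 + 2.0238 = 8.6493
CE = e^8.6493 ≈ 5706.15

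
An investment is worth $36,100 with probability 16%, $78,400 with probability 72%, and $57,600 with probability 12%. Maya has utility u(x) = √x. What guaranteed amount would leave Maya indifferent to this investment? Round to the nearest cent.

$68,016.64

E[u] = 0.16·√36100 + 0.72·√78400 + 0.12·√57600 = 0.16·190 + 0.72·280 + 0.12·240 = 260.8
CE = (260.8)² = 68016.64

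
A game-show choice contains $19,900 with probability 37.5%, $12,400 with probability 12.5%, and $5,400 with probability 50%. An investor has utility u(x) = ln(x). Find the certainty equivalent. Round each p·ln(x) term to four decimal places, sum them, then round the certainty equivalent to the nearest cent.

E[u] = 0.375·ln(19900) + 0.125·ln(12400) + 0.5·ln(5400) = 3.7119 + 1.1782 + 4.2971 = 9.1872
CE = e^9.1872 ≈ 9771.25

$9,771.25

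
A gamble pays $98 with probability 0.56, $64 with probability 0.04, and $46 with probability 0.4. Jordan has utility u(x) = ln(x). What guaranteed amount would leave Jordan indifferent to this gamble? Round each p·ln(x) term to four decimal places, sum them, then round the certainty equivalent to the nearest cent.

$71.20

E[u] = 0.56·ln(98) + 0.04·ln(64) + 0.4·ln(46) = 2.5676 + 0.1664 + 1.5315 = 4.2655
CE = e^4.2655 ≈ 71.20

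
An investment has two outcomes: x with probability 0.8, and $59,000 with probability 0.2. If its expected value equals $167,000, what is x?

x = $194,000

0.8·x + 0.2·59000 = 167000
0.8·x = 167000 − 11800 = 155200
x = 155200 / 0.8 = 194000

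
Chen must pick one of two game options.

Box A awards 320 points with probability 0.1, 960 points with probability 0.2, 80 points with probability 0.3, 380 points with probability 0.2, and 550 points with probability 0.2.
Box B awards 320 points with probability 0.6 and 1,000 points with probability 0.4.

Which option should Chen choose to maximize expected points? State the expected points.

Box B (592 points)

Box A = 0.1 × 320 + 0.2 × 960 + 0.3 × 80 + 0.2 × 380 + 0.2 × 550 = 32 + 192 + 24 + 76 + 110 = 434
Box B = 0.6 × 320 + 0.4 × 1000 = 192 + 400 = 592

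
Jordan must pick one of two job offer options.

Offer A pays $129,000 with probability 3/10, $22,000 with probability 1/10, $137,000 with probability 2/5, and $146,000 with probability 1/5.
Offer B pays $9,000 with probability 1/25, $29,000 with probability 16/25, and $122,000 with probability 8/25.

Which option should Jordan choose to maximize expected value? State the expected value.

Offer A ($124,900)

Offer A = 3/10 × 129000 + 1/10 × 22000 + 2/5 × 137000 + 1/5 × 146000 = 38700 + 2200 + 54800 + 29200 = 124900
Offer B = 1/25 × 9000 + 16/25 × 29000 + 8/25 × 122000 = 360 + 18560 + 39040 = 57960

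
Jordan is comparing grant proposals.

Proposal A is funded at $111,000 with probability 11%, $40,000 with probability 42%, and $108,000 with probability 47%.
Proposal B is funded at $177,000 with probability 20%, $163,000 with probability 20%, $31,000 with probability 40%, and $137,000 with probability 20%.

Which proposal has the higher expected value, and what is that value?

Proposal B ($107,800)

Proposal A = 0.11 × 111000 + 0.42 × 40000 + 0.47 × 108000 = 12210 + 16800 + 50760 = 79770
Proposal B = 0.2 × 177000 + 0.2 × 163000 + 0.4 × 31000 + 0.2 × 137000 = 35400 + 32600 + 12400 + 27400 = 107800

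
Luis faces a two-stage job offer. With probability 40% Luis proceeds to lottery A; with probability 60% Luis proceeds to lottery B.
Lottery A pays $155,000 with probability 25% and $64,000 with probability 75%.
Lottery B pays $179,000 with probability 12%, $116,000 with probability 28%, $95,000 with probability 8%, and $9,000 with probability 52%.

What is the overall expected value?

$74,444

EV(A) = 0.25 × 155000 + 0.75 × 64000 = 38750 + 48000 = 86750
EV(B) = 0.12 × 179000 + 0.28 × 116000 + 0.08 × 95000 + 0.52 × 9000 = 21480 + 32480 + 7600 + 4680 = 66240
Overall = 0.4 × 86750 + 0.6 × 66240 = 34700 + 39744 = 74444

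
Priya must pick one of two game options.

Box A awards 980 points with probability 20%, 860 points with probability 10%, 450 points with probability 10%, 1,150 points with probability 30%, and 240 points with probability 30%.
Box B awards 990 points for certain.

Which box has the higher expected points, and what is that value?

Box A = 0.2 × 980 + 0.1 × 860 + 0.1 × 450 + 0.3 × 1150 + 0.3 × 240 = 196 + 86 + 45 + 345 + 72 = 744
Box B: 990 (certain)

Box B (990 points)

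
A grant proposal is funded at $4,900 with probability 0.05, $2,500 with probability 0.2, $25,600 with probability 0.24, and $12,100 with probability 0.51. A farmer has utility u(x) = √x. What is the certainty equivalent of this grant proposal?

$11,664

E[u] = 0.05·√4900 + 0.2·√2500 + 0.24·√25600 + 0.51·√12100 = 0.05·70 + 0.2·50 + 0.24·160 + 0.51·110 = 108
CE = (108)² = 11664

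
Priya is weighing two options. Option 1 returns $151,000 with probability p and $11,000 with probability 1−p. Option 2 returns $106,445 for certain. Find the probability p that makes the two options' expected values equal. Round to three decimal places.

p = 0.682

p·151000 + (1−p)·11000 = 106445
140000p + 11000 = 106445
p = (106445 − 11000) / 140000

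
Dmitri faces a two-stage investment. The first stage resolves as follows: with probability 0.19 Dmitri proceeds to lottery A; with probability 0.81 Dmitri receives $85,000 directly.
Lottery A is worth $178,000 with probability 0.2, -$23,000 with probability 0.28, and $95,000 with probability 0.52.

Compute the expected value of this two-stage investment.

EV(A) = 0.2 × 178000 + 0.28 × (-23000) + 0.52 × 95000 = 35600 − 6440 + 49400 = 78560
Branch B: 85000 (certain)
Overall = 0.19 × 78560 + 0.81 × 85000 = 14926.4 + 68850 = 83776.4

$83,776.40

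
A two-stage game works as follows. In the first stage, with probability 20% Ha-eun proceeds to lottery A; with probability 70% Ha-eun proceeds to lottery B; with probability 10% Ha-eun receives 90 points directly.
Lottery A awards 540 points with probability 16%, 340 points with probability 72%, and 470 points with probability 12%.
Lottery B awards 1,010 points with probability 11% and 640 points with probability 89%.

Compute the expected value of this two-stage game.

EV(A) = 0.16 × 540 + 0.72 × 340 + 0.12 × 470 = 86.4 + 244.8 + 56.4 = 387.6
EV(B) = 0.11 × 1010 + 0.89 × 640 = 111.1 + 569.6 = 680.7
Branch C: 90 (certain)
Overall = 0.2 × 387.6 + 0.7 × 680.7 + 0.1 × 90 = 77.52 + 476.49 + 9 = 563.01

563.01 points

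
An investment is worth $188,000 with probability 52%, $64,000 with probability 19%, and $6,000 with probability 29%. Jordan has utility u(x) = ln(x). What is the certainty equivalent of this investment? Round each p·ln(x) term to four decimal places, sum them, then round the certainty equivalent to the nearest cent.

E[u] = 0.52·ln(188000) + 0.19·ln(64000) + 0.29·ln(6000) = 6.3150 + 2.1027 + 2.5229 = 10.9406
CE = e^10.9406 ≈ 56421.19

$56,421.19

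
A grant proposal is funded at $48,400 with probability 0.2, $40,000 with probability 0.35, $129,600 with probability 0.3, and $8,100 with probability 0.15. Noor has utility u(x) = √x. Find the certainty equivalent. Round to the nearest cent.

$55,460.25

E[u] = 0.2·√48400 + 0.35·√40000 + 0.3·√129600 + 0.15·√8100 = 0.2·220 + 0.35·200 + 0.3·360 + 0.15·90 = 235.5
CE = (235.5)² = 55460.25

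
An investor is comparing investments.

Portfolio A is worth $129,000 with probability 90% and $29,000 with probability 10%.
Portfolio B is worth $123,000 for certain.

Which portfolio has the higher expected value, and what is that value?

Portfolio B ($123,000)

Portfolio A = 0.9 × 129000 + 0.1 × 29000 = 116100 + 2900 = 119000
Portfolio B: 123000 (certain)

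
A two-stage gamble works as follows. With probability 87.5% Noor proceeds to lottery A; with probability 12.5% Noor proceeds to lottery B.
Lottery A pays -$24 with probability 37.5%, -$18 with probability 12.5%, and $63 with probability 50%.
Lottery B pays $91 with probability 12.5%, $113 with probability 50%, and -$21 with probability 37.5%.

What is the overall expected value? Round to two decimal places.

EV(A) = 0.375 × (-24) + 0.125 × (-18) + 0.5 × 63 = -9 − 2.25 + 31.5 = 20.25
EV(B) = 0.125 × 91 + 0.5 × 113 + 0.375 × (-21) = 11.375 + 56.5 − 7.875 = 60
Overall = 0.875 × 20.25 + 0.125 × 60 = 17.71875 + 7.5 = 25.21875

$25.22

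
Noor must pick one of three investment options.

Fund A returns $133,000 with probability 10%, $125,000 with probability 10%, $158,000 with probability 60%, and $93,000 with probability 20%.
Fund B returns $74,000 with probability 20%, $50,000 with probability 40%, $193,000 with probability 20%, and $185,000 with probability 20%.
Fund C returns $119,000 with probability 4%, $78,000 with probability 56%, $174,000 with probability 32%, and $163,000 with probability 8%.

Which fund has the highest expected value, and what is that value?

Fund A = 0.1 × 133000 + 0.1 × 125000 + 0.6 × 158000 + 0.2 × 93000 = 13300 + 12500 + 94800 + 18600 = 139200
Fund B = 0.2 × 74000 + 0.4 × 50000 + 0.2 × 193000 + 0.2 × 185000 = 14800 + 20000 + 38600 + 37000 = 110400
Fund C = 0.04 × 119000 + 0.56 × 78000 + 0.32 × 174000 + 0.08 × 163000 = 4760 + 43680 + 55680 + 13040 = 117160

Fund A ($139,200)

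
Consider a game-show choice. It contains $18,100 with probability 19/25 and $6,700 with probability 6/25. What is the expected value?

EV = 19/25 × 18100 + 6/25 × 6700 = 13756 + 1608 = 15364

$15,364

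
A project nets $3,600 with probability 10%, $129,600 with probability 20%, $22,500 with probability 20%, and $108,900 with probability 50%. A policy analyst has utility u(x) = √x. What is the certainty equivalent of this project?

$74,529

E[u] = 0.1·√3600 + 0.2·√129600 + 0.2·√22500 + 0.5·√108900 = 0.1·60 + 0.2·360 + 0.2·150 + 0.5·330 = 273
CE = (273)² = 74529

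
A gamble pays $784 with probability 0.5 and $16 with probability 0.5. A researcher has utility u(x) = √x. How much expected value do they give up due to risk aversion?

$144

E[u] = 0.5·√784 + 0.5·√16 = 0.5·28 + 0.5·4 = 16
CE = (16)² = 256
Risk premium = EV − CE = 400 − 256 = 144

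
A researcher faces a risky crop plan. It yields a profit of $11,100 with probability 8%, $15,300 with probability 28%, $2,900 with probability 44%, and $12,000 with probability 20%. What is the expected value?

$8,848

EV = 0.08 × 11100 + 0.28 × 15300 + 0.44 × 2900 + 0.2 × 12000 = 888 + 4284 + 1276 + 2400 = 8848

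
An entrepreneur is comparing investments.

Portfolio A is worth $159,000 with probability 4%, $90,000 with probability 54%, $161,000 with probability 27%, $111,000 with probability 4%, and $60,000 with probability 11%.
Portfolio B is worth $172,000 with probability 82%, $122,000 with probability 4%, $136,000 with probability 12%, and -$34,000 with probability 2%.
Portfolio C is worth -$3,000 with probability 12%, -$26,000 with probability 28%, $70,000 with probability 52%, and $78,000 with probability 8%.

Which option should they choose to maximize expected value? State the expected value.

Portfolio A = 0.04 × 159000 + 0.54 × 90000 + 0.27 × 161000 + 0.04 × 111000 + 0.11 × 60000 = 6360 + 48600 + 43470 + 4440 + 6600 = 109470
Portfolio B = 0.82 × 172000 + 0.04 × 122000 + 0.12 × 136000 + 0.02 × (-34000) = 141040 + 4880 + 16320 − 680 = 161560
Portfolio C = 0.12 × (-3000) + 0.28 × (-26000) + 0.52 × 70000 + 0.08 × 78000 = -360 − 7280 + 36400 + 6240 = 35000

Portfolio B ($161,560)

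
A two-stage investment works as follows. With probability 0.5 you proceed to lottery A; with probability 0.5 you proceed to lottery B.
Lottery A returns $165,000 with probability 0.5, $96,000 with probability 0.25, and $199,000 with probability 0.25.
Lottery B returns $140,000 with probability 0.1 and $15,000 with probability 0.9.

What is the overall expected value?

$91,875

EV(A) = 0.5 × 165000 + 0.25 × 96000 + 0.25 × 199000 = 82500 + 24000 + 49750 = 156250
EV(B) = 0.1 × 140000 + 0.9 × 15000 = 14000 + 13500 = 27500
Overall = 0.5 × 156250 + 0.5 × 27500 = 78125 + 13750 = 91875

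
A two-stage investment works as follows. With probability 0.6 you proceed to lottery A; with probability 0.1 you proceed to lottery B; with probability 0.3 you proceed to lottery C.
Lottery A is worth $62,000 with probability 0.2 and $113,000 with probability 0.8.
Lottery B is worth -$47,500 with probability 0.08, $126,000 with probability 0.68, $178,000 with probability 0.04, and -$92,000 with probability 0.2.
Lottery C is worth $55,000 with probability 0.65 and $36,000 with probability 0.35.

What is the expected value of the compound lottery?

EV(A) = 0.2 × 62000 + 0.8 × 113000 = 12400 + 90400 = 102800
EV(B) = 0.08 × (-47500) + 0.68 × 126000 + 0.04 × 178000 + 0.2 × (-92000) = -3800 + 85680 + 7120 − 18400 = 70600
EV(C) = 0.65 × 55000 + 0.35 × 36000 = 35750 + 12600 = 48350
Overall = 0.6 × 102800 + 0.1 × 70600 + 0.3 × 48350 = 61680 + 7060 + 14505 = 83245

$83,245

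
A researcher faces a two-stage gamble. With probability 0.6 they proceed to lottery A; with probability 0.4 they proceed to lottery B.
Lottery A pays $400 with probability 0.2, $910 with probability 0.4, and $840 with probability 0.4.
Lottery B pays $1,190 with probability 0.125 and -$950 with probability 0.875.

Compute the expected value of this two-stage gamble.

EV(A) = 0.2 × 400 + 0.4 × 910 + 0.4 × 840 = 80 + 364 + 336 = 780
EV(B) = 0.125 × 1190 + 0.875 × (-950) = 148.75 − 831.25 = -682.5
Overall = 0.6 × 780 + 0.4 × (-682.5) = 468 − 273 = 195

$195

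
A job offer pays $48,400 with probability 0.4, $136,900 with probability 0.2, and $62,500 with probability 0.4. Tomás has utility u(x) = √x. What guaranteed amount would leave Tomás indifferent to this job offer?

$68,644

E[u] = 0.4·√48400 + 0.2·√136900 + 0.4·√62500 = 0.4·220 + 0.2·370 + 0.4·250 = 262
CE = (262)² = 68644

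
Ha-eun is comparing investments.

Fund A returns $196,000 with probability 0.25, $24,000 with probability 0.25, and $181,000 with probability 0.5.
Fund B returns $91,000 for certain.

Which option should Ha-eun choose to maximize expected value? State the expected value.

Fund A = 0.25 × 196000 + 0.25 × 24000 + 0.5 × 181000 = 49000 + 6000 + 90500 = 145500
Fund B: 91000 (certain)

Fund A ($145,500)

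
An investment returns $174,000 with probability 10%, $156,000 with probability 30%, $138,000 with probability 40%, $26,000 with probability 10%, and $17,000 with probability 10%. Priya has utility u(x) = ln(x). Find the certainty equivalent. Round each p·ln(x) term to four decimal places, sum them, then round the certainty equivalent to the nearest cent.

$100,579.12

E[u] = 0.1·ln(174000) + 0.3·ln(156000) + 0.4·ln(138000) + 0.1·ln(26000) + 0.1·ln(17000) = 1.2067 + 3.5873 + 4.7340 + 1.0166 + 0.9741 = 11.5187
CE = e^11.5187 ≈ 100579.12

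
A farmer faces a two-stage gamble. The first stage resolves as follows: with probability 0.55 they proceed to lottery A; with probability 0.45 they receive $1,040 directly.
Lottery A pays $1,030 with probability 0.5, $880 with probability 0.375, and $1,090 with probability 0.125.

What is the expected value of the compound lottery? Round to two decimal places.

EV(A) = 0.5 × 1030 + 0.375 × 880 + 0.125 × 1090 = 515 + 330 + 136.25 = 981.25
Branch B: 1040 (certain)
Overall = 0.55 × 981.25 + 0.45 × 1040 = 539.6875 + 468 = 1007.6875

$1,007.69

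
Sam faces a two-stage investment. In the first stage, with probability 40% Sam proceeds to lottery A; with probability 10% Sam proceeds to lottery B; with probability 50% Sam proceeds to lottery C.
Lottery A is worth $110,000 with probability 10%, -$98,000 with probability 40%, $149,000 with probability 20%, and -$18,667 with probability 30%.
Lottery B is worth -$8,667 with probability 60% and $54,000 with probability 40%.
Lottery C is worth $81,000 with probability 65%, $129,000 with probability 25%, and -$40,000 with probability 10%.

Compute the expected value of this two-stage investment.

EV(A) = 0.1 × 110000 + 0.4 × (-98000) + 0.2 × 149000 + 0.3 × (-18667) = 11000 − 39200 + 29800 − 5600.1 = -4000.1
EV(B) = 0.6 × (-8667) + 0.4 × 54000 = -5200.2 + 21600 = 16399.8
EV(C) = 0.65 × 81000 + 0.25 × 129000 + 0.1 × (-40000) = 52650 + 32250 − 4000 = 80900
Overall = 0.4 × (-4000.1) + 0.1 × 16399.8 + 0.5 × 80900 = -1600.04 + 1639.98 + 40450 = 40489.94

$40,489.94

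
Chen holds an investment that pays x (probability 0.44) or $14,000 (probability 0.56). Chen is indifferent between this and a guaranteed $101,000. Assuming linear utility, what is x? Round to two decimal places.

x = $211,727.27

0.44·x + 0.56·14000 = 101000
0.44·x = 101000 − 7840 = 93160
x = 93160 / 0.44 = 211727.2727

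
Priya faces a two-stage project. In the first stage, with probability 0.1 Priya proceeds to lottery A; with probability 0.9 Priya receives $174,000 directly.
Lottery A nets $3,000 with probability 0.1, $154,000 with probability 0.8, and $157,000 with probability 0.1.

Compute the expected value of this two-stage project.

$170,520

EV(A) = 0.1 × 3000 + 0.8 × 154000 + 0.1 × 157000 = 300 + 123200 + 15700 = 139200
Branch B: 174000 (certain)
Overall = 0.1 × 139200 + 0.9 × 174000 = 13920 + 156600 = 170520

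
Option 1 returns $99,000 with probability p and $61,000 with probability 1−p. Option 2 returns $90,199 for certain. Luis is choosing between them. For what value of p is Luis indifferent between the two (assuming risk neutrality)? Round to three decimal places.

p = 0.768

p·99000 + (1−p)·61000 = 90199
38000p + 61000 = 90199
p = (90199 − 61000) / 38000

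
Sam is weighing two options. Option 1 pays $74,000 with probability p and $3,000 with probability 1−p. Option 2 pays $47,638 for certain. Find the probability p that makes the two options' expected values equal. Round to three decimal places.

p = 0.629

p·74000 + (1−p)·3000 = 47638
71000p + 3000 = 47638
p = (47638 − 3000) / 71000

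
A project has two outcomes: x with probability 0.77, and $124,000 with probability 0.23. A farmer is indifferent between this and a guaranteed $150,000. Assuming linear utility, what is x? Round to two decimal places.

0.77·x + 0.23·124000 = 150000
0.77·x = 150000 − 28520 = 121480
x = 121480 / 0.77 = 157766.2338

x = $157,766.23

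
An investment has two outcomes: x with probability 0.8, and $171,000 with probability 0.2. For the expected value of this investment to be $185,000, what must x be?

0.8·x + 0.2·171000 = 185000
0.8·x = 185000 − 34200 = 150800
x = 150800 / 0.8 = 188500

x = $188,500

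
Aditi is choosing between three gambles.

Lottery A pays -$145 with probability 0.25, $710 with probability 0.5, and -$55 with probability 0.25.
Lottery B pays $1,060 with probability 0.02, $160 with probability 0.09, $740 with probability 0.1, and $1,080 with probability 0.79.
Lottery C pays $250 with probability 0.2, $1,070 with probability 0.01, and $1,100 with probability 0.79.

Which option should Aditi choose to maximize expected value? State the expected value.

Lottery A = 0.25 × (-145) + 0.5 × 710 + 0.25 × (-55) = -36.25 + 355 − 13.75 = 305
Lottery B = 0.02 × 1060 + 0.09 × 160 + 0.1 × 740 + 0.79 × 1080 = 21.2 + 14.4 + 74 + 853.2 = 962.8
Lottery C = 0.2 × 250 + 0.01 × 1070 + 0.79 × 1100 = 50 + 10.7 + 869 = 929.7

Lottery B ($962.80)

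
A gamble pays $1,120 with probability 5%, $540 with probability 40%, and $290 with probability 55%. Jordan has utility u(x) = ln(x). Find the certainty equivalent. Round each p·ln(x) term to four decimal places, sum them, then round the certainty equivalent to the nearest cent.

$397.86

E[u] = 0.05·ln(1120) + 0.4·ln(540) + 0.55·ln(290) = 0.3511 + 2.5166 + 3.1184 = 5.9861
CE = e^5.9861 ≈ 397.86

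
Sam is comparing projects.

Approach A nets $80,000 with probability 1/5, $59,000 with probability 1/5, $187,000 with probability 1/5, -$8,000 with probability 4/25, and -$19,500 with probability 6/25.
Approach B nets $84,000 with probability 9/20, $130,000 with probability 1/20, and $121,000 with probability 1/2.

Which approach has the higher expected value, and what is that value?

Approach B ($104,800)

Approach A = 1/5 × 80000 + 1/5 × 59000 + 1/5 × 187000 + 4/25 × (-8000) + 6/25 × (-19500) = 16000 + 11800 + 37400 − 1280 − 4680 = 59240
Approach B = 9/20 × 84000 + 1/20 × 130000 + 1/2 × 121000 = 37800 + 6500 + 60500 = 104800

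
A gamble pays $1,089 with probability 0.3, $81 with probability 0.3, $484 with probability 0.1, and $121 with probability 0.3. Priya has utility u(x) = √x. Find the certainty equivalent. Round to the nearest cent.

E[u] = 0.3·√1089 + 0.3·√81 + 0.1·√484 + 0.3·√121 = 0.3·33 + 0.3·9 + 0.1·22 + 0.3·11 = 18.1
CE = (18.1)² = 327.61

$327.61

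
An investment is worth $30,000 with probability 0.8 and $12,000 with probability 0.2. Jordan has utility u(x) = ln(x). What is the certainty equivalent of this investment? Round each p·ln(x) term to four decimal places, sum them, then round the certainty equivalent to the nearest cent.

E[u] = 0.8·ln(30000) + 0.2·ln(12000) = 8.2472 + 1.8785 = 10.1257
CE = e^10.1257 ≈ 24976.73

$24,976.73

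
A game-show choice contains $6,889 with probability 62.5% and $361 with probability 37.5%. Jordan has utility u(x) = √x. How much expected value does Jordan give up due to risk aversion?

$960

E[u] = 0.625·√6889 + 0.375·√361 = 0.625·83 + 0.375·19 = 59
CE = (59)² = 3481
Risk premium = EV − CE = 4441 − 3481 = 960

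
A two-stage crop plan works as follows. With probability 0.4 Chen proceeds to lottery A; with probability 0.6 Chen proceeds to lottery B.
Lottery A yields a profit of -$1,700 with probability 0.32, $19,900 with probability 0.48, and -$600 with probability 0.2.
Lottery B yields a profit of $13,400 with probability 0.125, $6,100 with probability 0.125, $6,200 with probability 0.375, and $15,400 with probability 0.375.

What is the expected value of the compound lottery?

$9,877.70

EV(A) = 0.32 × (-1700) + 0.48 × 19900 + 0.2 × (-600) = -544 + 9552 − 120 = 8888
EV(B) = 0.125 × 13400 + 0.125 × 6100 + 0.375 × 6200 + 0.375 × 15400 = 1675 + 762.5 + 2325 + 5775 = 10537.5
Overall = 0.4 × 8888 + 0.6 × 10537.5 = 3555.2 + 6322.5 = 9877.7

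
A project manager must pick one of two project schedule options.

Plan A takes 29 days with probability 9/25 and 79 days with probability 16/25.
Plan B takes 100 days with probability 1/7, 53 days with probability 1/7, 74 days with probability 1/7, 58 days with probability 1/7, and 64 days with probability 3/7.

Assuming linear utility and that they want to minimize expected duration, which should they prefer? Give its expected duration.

Plan A = 9/25 × 29 + 16/25 × 79 = 10.44 + 50.56 = 61
Plan B = 1/7 × 100 + 1/7 × 53 + 1/7 × 74 + 1/7 × 58 + 3/7 × 64 = 14.2857 + 7.5714 + 10.5714 + 8.2857 + 27.4286 = 68.1429

Plan A (61 days)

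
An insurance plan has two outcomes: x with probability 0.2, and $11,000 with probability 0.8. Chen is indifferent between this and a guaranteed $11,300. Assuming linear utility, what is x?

x = $12,500

0.2·x + 0.8·11000 = 11300
0.2·x = 11300 − 8800 = 2500
x = 2500 / 0.2 = 12500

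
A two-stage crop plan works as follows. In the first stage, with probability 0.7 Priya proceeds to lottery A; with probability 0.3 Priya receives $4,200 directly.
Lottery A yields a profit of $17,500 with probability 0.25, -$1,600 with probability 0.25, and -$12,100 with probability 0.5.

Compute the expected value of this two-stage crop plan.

-$192.50

EV(A) = 0.25 × 17500 + 0.25 × (-1600) + 0.5 × (-12100) = 4375 − 400 − 6050 = -2075
Branch B: 4200 (certain)
Overall = 0.7 × (-2075) + 0.3 × 4200 = -1452.5 + 1260 = -192.5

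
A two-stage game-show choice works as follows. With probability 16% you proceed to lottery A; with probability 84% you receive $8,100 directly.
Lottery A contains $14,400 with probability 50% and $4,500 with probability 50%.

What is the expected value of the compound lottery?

$8,316

EV(A) = 0.5 × 14400 + 0.5 × 4500 = 7200 + 2250 = 9450
Branch B: 8100 (certain)
Overall = 0.16 × 9450 + 0.84 × 8100 = 1512 + 6804 = 8316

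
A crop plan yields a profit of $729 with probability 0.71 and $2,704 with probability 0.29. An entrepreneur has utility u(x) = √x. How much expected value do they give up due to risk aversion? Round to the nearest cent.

$128.69

E[u] = 0.71·√729 + 0.29·√2704 = 0.71·27 + 0.29·52 = 34.25
CE = (34.25)² = 1173.0625
Risk premium = EV − CE = 1301.75 − 1173.0625 = 128.6875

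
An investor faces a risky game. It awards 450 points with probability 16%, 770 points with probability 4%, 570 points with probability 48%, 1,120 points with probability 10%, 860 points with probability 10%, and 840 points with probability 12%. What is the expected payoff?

675.2 points

EV = 0.16 × 450 + 0.04 × 770 + 0.48 × 570 + 0.1 × 1120 + 0.1 × 860 + 0.12 × 840 = 72 + 30.8 + 273.6 + 112 + 86 + 100.8 = 675.2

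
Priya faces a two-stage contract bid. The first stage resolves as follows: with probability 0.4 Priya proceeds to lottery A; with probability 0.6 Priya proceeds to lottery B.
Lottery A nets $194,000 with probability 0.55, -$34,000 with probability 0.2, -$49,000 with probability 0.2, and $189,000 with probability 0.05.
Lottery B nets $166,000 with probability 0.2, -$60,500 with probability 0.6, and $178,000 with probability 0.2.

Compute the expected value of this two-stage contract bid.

EV(A) = 0.55 × 194000 + 0.2 × (-34000) + 0.2 × (-49000) + 0.05 × 189000 = 106700 − 6800 − 9800 + 9450 = 99550
EV(B) = 0.2 × 166000 + 0.6 × (-60500) + 0.2 × 178000 = 33200 − 36300 + 35600 = 32500
Overall = 0.4 × 99550 + 0.6 × 32500 = 39820 + 19500 = 59320

$59,320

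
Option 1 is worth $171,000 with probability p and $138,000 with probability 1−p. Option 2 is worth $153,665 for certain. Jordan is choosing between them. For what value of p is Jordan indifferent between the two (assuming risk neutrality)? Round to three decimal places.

p = 0.475

p·171000 + (1−p)·138000 = 153665
33000p + 138000 = 153665
p = (153665 − 138000) / 33000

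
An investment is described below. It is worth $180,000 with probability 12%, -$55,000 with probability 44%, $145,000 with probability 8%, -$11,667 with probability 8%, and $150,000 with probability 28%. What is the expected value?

$50,066.64

EV = 0.12 × 180000 + 0.44 × (-55000) + 0.08 × 145000 + 0.08 × (-11667) + 0.28 × 150000 = 21600 − 24200 + 11600 − 933.36 + 42000 = 50066.64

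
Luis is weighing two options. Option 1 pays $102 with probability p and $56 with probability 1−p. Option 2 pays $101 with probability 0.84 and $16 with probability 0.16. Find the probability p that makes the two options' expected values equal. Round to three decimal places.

p = 0.683

EV(Option 2) = 0.84 × 101 + 0.16 × 16 = 84.84 + 2.56 = 87.4
p·102 + (1−p)·56 = 87.4
46p + 56 = 87.4
p = (87.4 − 56) / 46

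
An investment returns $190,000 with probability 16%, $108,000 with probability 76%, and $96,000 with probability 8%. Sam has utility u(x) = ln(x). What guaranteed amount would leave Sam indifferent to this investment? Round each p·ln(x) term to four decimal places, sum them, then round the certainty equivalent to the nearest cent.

$117,113.64

E[u] = 0.16·ln(190000) + 0.76·ln(108000) + 0.08·ln(96000) = 1.9448 + 8.8083 + 0.9178 = 11.6709
CE = e^11.6709 ≈ 117113.64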